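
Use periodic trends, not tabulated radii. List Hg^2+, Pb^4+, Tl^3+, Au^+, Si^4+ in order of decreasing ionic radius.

Au^+ > Hg^2+ > Tl^3+ > Pb^4+ > Si^4+

Electron counts and nuclear charges: Si^4+ (Z=14, 10 e⁻), Pb^4+ (Z=82, 78 e⁻), Tl^3+ (Z=81, 78 e⁻), Hg^2+ (Z=80, 78 e⁻), Au^+ (Z=79, 78 e⁻). Si^4+ < Pb^4+ (same group, 3 shells fewer); Pb^4+ < Tl^3+ (isoelectronic, higher Z=82 is smaller); Tl^3+ < Hg^2+ (both 78 e⁻, Z=81>80); Hg^2+ < Au^+ (both 78 e⁻, Z=80>79).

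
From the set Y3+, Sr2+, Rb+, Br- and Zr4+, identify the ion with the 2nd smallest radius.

Isoelectronic series (36 e⁻ each). Size is set by nuclear charge: more protons means a smaller ion. Zr4+ (Z=40), Y3+ (Z=39), Sr2+ (Z=38), Rb+ (Z=37), Br- (Z=35).
So the order is Zr4+ < Y3+ < Sr2+ < Rb+ < Br-; the 2nd-smallest ion is Y3+.

Y3+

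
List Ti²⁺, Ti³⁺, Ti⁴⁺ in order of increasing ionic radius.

For a single element, ionic radius drops as positive charge rises — Ti⁴⁺ < Ti²⁺.

Ti⁴⁺ < Ti³⁺ < Ti²⁺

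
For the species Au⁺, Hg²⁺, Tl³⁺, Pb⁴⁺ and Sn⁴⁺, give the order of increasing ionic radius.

Work out protons and electrons: Sn⁴⁺: 46 e⁻, Z=50, Pb⁴⁺: 78 e⁻, Z=82, Tl³⁺: 78 e⁻, Z=81, Hg²⁺: 78 e⁻, Z=80, Au⁺: 78 e⁻, Z=79. Sn⁴⁺ < Pb⁴⁺ (same group, period 5 vs 6); Pb⁴⁺ < Tl³⁺ (both 78 e⁻, Z=82>81); Tl³⁺ < Hg²⁺ (isoelectronic, higher Z=81 is smaller); Hg²⁺ < Au⁺ (isoelectronic, higher Z=80 is smaller).

Sn⁴⁺ < Pb⁴⁺ < Tl³⁺ < Hg²⁺ < Au⁺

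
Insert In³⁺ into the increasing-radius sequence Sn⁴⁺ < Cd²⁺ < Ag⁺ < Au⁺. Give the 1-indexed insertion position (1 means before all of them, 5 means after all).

2

Sn⁴⁺: 46 e⁻, Z=50, In³⁺: 46 e⁻, Z=49, Cd²⁺: 46 e⁻, Z=48, Ag⁺: 46 e⁻, Z=47, Au⁺: 78 e⁻, Z=79. Sn⁴⁺ < In³⁺ (isoelectronic, higher Z=50 is smaller); In³⁺ < Cd²⁺ (both 46 e⁻, Z=49>48); Cd²⁺ < Ag⁺ (isoelectronic, higher Z=48 is smaller); Ag⁺ < Au⁺ (same group, 1 shell fewer).
With In³⁺ included the full order is Sn⁴⁺ < In³⁺ < Cd²⁺ < Ag⁺ < Au⁺, so it takes position 2.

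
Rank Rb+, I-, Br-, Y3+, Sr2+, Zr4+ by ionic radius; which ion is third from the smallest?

Sr2+

Zr4+ has 36 e⁻ (Z=40), Y3+ has 36 e⁻ (Z=39), Sr2+ has 36 e⁻ (Z=38), Rb+ has 36 e⁻ (Z=37), Br- has 36 e⁻ (Z=35), I- has 54 e⁻ (Z=53). Zr4+ < Y3+ (isoelectronic, higher Z=40 is smaller); Y3+ < Sr2+ (isoelectronic, higher Z=39 is smaller); Sr2+ < Rb+ (both 36 e⁻, Z=38>37); Rb+ < Br- (both 36 e⁻, Z=37>35); Br- < I- (same group, period 4 vs 5).
That gives Zr4+ < Y3+ < Sr2+ < Rb+ < Br- < I-. From the smallest end, number 3 is Sr2+.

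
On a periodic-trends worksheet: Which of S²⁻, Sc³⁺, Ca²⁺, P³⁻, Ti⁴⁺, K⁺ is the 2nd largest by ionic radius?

S²⁻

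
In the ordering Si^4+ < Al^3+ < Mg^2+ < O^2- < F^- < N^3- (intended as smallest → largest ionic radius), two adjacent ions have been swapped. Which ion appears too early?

O^2-

Check each adjacent pair. O^2- and F^- are reversed: F^- and O^2- share 10 electrons; the higher nuclear charge on F (Z=9) contracts it more, so F^- < O^2-. No other neighbouring pair contradicts the periodic trends, so O^2- is the ion listed too early.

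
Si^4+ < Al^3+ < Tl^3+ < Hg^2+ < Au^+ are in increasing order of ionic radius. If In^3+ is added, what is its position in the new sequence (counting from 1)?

3

Si^4+: 10 e⁻, Z=14, Al^3+: 10 e⁻, Z=13, In^3+: 46 e⁻, Z=49, Tl^3+: 78 e⁻, Z=81, Hg^2+: 78 e⁻, Z=80, Au^+: 78 e⁻, Z=79. Si^4+ < Al^3+ (isoelectronic, higher Z=14 is smaller); Al^3+ < In^3+ (same group, 2 shells fewer); In^3+ < Tl^3+ (same group, 1 shell fewer); Tl^3+ < Hg^2+ (isoelectronic, higher Z=81 is smaller); Hg^2+ < Au^+ (both 78 e⁻, Z=80>79).
With In^3+ included the full order is Si^4+ < Al^3+ < In^3+ < Tl^3+ < Hg^2+ < Au^+, so it takes position 3.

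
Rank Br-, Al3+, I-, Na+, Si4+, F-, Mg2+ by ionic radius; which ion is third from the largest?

Work out protons and electrons: Si4+ (Z=14, 10 e⁻), Al3+ (Z=13, 10 e⁻), Mg2+ (Z=12, 10 e⁻), Na+ (Z=11, 10 e⁻), F- (Z=9, 10 e⁻), Br- (Z=35, 36 e⁻), I- (Z=53, 54 e⁻). Si4+ < Al3+ (isoelectronic, higher Z=14 is smaller); Al3+ < Mg2+ (isoelectronic, higher Z=13 is smaller); Mg2+ < Na+ (both 10 e⁻, Z=12>11); Na+ < F- (both 10 e⁻, Z=11>9); F- < Br- (same group, 2 shells fewer); Br- < I- (same group, 1 shell fewer).
So the order is Si4+ < Al3+ < Mg2+ < Na+ < F- < Br- < I-; the 3rd-largest ion is F-.

F-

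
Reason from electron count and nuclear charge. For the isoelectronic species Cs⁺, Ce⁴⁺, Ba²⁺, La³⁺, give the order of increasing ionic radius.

Isoelectronic series (54 e⁻ each). Size is set by nuclear charge: more protons means a smaller ion. Ce⁴⁺ (Z=58), La³⁺ (Z=57), Ba²⁺ (Z=56), Cs⁺ (Z=55).

Ce⁴⁺ < La³⁺ < Ba²⁺ < Cs⁺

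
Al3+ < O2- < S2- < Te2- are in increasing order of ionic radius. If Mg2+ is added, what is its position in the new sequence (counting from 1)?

2

First list Z and electron count for each: Al3+ (Z=13, 10 e⁻), Mg2+ (Z=12, 10 e⁻), O2- (Z=8, 10 e⁻), S2- (Z=16, 18 e⁻), Te2- (Z=52, 54 e⁻). Al3+ < Mg2+ (both 10 e⁻, Z=13>12); Mg2+ < O2- (isoelectronic, higher Z=12 is smaller); O2- < S2- (same group, period 2 vs 3); S2- < Te2- (same group, 2 shells fewer).
The complete sequence is Al3+ < Mg2+ < O2- < S2- < Te2-. Mg2+ sits at position 2.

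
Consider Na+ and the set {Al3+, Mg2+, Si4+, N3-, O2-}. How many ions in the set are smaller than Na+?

3

All of these have 10 electrons (isoelectronic). With the same electron cloud, the ion with the most protons pulls it in tightest. Nuclear charges: Si4+ (Z=14), Al3+ (Z=13), Mg2+ (Z=12), Na+ (Z=11), O2- (Z=8), N3- (Z=7). Highest Z is smallest.
Overall: Si4+ < Al3+ < Mg2+ < Na+ < O2- < N3-. Na+ has 3 below it and 2 above. That's 3.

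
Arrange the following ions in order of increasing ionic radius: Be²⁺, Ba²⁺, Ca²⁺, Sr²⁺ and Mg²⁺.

Be²⁺ < Mg²⁺ < Ca²⁺ < Sr²⁺ < Ba²⁺

All are in the same group with charge +2. Radius grows down the group as n (the outermost shell) increases.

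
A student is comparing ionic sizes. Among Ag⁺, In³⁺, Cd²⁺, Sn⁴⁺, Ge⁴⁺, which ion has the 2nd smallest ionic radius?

Sn⁴⁺

First list Z and electron count for each: Ge⁴⁺ has 28 e⁻ (Z=32), Sn⁴⁺ has 46 e⁻ (Z=50), In³⁺ has 46 e⁻ (Z=49), Cd²⁺ has 46 e⁻ (Z=48), Ag⁺ has 46 e⁻ (Z=47). Ge⁴⁺ < Sn⁴⁺ (same group, period 4 vs 5); Sn⁴⁺ < In³⁺ (both 46 e⁻, Z=50>49); In³⁺ < Cd²⁺ (isoelectronic, higher Z=49 is smaller); Cd²⁺ < Ag⁺ (isoelectronic, higher Z=48 is smaller).
That gives Ge⁴⁺ < Sn⁴⁺ < In³⁺ < Cd²⁺ < Ag⁺. From the smallest end, number 2 is Sn⁴⁺.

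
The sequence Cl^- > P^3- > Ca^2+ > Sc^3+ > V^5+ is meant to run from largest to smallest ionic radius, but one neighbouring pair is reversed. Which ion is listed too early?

Check each adjacent pair. Cl^- and P^3- are reversed: Cl^- and P^3- share 18 electrons; the higher nuclear charge on Cl (Z=17) contracts it more, so Cl^- < P^3-. No other neighbouring pair contradicts the periodic trends, so Cl^- is the ion listed too early.

Cl^-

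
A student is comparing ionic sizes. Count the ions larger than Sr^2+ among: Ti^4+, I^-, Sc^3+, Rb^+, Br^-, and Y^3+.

Tabulating Z and e⁻: Ti^4+: 18 e⁻, Z=22, Sc^3+: 18 e⁻, Z=21, Y^3+: 36 e⁻, Z=39, Sr^2+: 36 e⁻, Z=38, Rb^+: 36 e⁻, Z=37, Br^-: 36 e⁻, Z=35, I^-: 54 e⁻, Z=53. Ti^4+ < Sc^3+ (isoelectronic, higher Z=22 is smaller); Sc^3+ < Y^3+ (same group, period 4 vs 5); Y^3+ < Sr^2+ (both 36 e⁻, Z=39>38); Sr^2+ < Rb^+ (isoelectronic, higher Z=38 is smaller); Rb^+ < Br^- (both 36 e⁻, Z=37>35); Br^- < I^- (same group, period 4 vs 5).
Ordering all of them (including Sr^2+) by radius gives Ti^4+ < Sc^3+ < Y^3+ < Sr^2+ < Rb^+ < Br^- < I^-. Count: 3.

3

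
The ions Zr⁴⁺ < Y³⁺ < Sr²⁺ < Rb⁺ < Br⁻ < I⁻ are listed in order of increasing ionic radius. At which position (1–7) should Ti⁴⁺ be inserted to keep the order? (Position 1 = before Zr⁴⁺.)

Tabulating Z and e⁻: Ti⁴⁺ has 18 e⁻ (Z=22), Zr⁴⁺ has 36 e⁻ (Z=40), Y³⁺ has 36 e⁻ (Z=39), Sr²⁺ has 36 e⁻ (Z=38), Rb⁺ has 36 e⁻ (Z=37), Br⁻ has 36 e⁻ (Z=35), I⁻ has 54 e⁻ (Z=53). Ti⁴⁺ < Zr⁴⁺ (same group, 1 shell fewer); Zr⁴⁺ < Y³⁺ (isoelectronic, higher Z=40 is smaller); Y³⁺ < Sr²⁺ (isoelectronic, higher Z=39 is smaller); Sr²⁺ < Rb⁺ (isoelectronic, higher Z=38 is smaller); Rb⁺ < Br⁻ (isoelectronic, higher Z=37 is smaller); Br⁻ < I⁻ (same group, period 4 vs 5).
Merged order: Ti⁴⁺ < Zr⁴⁺ < Y³⁺ < Sr²⁺ < Rb⁺ < Br⁻ < I⁻ — Ti⁴⁺ is number 1.

1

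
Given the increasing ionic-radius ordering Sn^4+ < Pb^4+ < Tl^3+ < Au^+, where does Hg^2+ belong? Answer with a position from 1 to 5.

Work out protons and electrons: Sn^4+ (Z=50, 46 e⁻), Pb^4+ (Z=82, 78 e⁻), Tl^3+ (Z=81, 78 e⁻), Hg^2+ (Z=80, 78 e⁻), Au^+ (Z=79, 78 e⁻). Sn^4+ < Pb^4+ (same group, period 5 vs 6); Pb^4+ < Tl^3+ (isoelectronic, higher Z=82 is smaller); Tl^3+ < Hg^2+ (isoelectronic, higher Z=81 is smaller); Hg^2+ < Au^+ (isoelectronic, higher Z=80 is smaller).
Putting Hg^2+ in gives Sn^4+ < Pb^4+ < Tl^3+ < Hg^2+ < Au^+; it lands at slot 4.

4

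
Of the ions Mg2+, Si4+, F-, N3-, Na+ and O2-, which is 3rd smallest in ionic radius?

Each ion has 10 electrons. The ranking follows nuclear charge in reverse — greater Z gives a smaller radius. Si4+ (Z=14), Mg2+ (Z=12), Na+ (Z=11), F- (Z=9), O2- (Z=8), N3- (Z=7).
Ordering: Si4+ < Mg2+ < Na+ < F- < O2- < N3-. The 3rd smallest is Na+.

Na+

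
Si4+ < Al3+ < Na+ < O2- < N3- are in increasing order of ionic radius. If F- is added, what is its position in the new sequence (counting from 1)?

Each ion has 10 electrons. The ranking follows nuclear charge in reverse — greater Z gives a smaller radius. Si4+ (Z=14), Al3+ (Z=13), Na+ (Z=11), F- (Z=9), O2- (Z=8), N3- (Z=7).
Merged order: Si4+ < Al3+ < Na+ < F- < O2- < N3- — F- is number 4.

4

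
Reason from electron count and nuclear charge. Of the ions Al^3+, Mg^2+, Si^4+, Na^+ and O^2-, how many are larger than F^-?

1

All of these have 10 electrons (isoelectronic). With the same electron cloud, the ion with the most protons pulls it in tightest. Nuclear charges: Si^4+ (Z=14), Al^3+ (Z=13), Mg^2+ (Z=12), Na^+ (Z=11), F^- (Z=9), O^2- (Z=8). Highest Z is smallest.
Placing each against F^-: smaller — Si^4+, Al^3+, Mg^2+, Na^+; larger — O^2-. So 1 is larger.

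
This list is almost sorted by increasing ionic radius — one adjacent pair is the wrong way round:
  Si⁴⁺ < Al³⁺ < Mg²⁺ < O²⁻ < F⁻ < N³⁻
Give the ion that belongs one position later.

O²⁻

Check each adjacent pair. O²⁻ and F⁻ are reversed: both have 10 electrons but Z(F)=9 > Z(O)=8, so F⁻ should be the smaller of the two. No other neighbouring pair contradicts the periodic trends, so O²⁻ is the ion listed too early.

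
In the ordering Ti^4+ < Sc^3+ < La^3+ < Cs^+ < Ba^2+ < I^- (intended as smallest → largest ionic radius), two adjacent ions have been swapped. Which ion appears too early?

Cs^+

Compare adjacent ions: Ba^2+ and Cs^+ share 54 electrons; the higher nuclear charge on Ba (Z=56) contracts it more, so Ba^2+ < Cs^+ — yet in this increasing list Cs^+ sits before Ba^2+. Nothing else is reversed, so Cs^+ should move one place to the right.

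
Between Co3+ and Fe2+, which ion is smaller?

Isoelectronic series (24 e⁻ each). Size is set by nuclear charge: more protons means a smaller ion. Co3+ (Z=27), Fe2+ (Z=26).

Co3+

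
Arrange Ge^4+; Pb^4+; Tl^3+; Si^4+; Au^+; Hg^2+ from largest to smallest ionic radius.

Au^+ > Hg^2+ > Tl^3+ > Pb^4+ > Ge^4+ > Si^4+

Work out protons and electrons: Si^4+ (Z=14, 10 e⁻), Ge^4+ (Z=32, 28 e⁻), Pb^4+ (Z=82, 78 e⁻), Tl^3+ (Z=81, 78 e⁻), Hg^2+ (Z=80, 78 e⁻), Au^+ (Z=79, 78 e⁻). Si^4+ < Ge^4+ (same group, 1 shell fewer); Ge^4+ < Pb^4+ (same group, 2 shells fewer); Pb^4+ < Tl^3+ (both 78 e⁻, Z=82>81); Tl^3+ < Hg^2+ (both 78 e⁻, Z=81>80); Hg^2+ < Au^+ (isoelectronic, higher Z=80 is smaller).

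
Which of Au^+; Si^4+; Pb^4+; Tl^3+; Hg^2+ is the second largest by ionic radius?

Hg^2+

First list Z and electron count for each: Si^4+ has 10 e⁻ (Z=14), Pb^4+ has 78 e⁻ (Z=82), Tl^3+ has 78 e⁻ (Z=81), Hg^2+ has 78 e⁻ (Z=80), Au^+ has 78 e⁻ (Z=79). Si^4+ < Pb^4+ (same group, period 3 vs 6); Pb^4+ < Tl^3+ (both 78 e⁻, Z=82>81); Tl^3+ < Hg^2+ (both 78 e⁻, Z=81>80); Hg^2+ < Au^+ (isoelectronic, higher Z=80 is smaller).
Ordering: Si^4+ < Pb^4+ < Tl^3+ < Hg^2+ < Au^+. The second largest is Hg^2+.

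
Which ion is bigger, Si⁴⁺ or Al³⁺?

Each ion has 10 electrons. The ranking follows nuclear charge in reverse — greater Z gives a smaller radius. Si⁴⁺ (Z=14), Al³⁺ (Z=13).

Al³⁺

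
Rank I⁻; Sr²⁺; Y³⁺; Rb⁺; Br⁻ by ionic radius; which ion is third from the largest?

Work out protons and electrons: Y³⁺ (Z=39, 36 e⁻), Sr²⁺ (Z=38, 36 e⁻), Rb⁺ (Z=37, 36 e⁻), Br⁻ (Z=35, 36 e⁻), I⁻ (Z=53, 54 e⁻). Y³⁺ < Sr²⁺ (isoelectronic, higher Z=39 is smaller); Sr²⁺ < Rb⁺ (both 36 e⁻, Z=38>37); Rb⁺ < Br⁻ (both 36 e⁻, Z=37>35); Br⁻ < I⁻ (same group, 1 shell fewer).
So the order is Y³⁺ < Sr²⁺ < Rb⁺ < Br⁻ < I⁻; the 3rd-largest ion is Rb⁺.

Rb⁺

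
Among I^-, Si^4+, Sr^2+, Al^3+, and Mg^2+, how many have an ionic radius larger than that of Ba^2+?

1

Electron counts and nuclear charges: Si^4+ (Z=14, 10 e⁻), Al^3+ (Z=13, 10 e⁻), Mg^2+ (Z=12, 10 e⁻), Sr^2+ (Z=38, 36 e⁻), Ba^2+ (Z=56, 54 e⁻), I^- (Z=53, 54 e⁻). Si^4+ < Al^3+ (isoelectronic, higher Z=14 is smaller); Al^3+ < Mg^2+ (isoelectronic, higher Z=13 is smaller); Mg^2+ < Sr^2+ (same group, period 3 vs 5); Sr^2+ < Ba^2+ (same group, period 5 vs 6); Ba^2+ < I^- (both 54 e⁻, Z=56>53).
Relative to Ba^2+, the ions that are larger are I^-. That's 1.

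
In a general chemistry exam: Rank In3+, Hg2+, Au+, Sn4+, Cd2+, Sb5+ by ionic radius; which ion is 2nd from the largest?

First list Z and electron count for each: Sb5+ has 46 e⁻ (Z=51), Sn4+ has 46 e⁻ (Z=50), In3+ has 46 e⁻ (Z=49), Cd2+ has 46 e⁻ (Z=48), Hg2+ has 78 e⁻ (Z=80), Au+ has 78 e⁻ (Z=79). Sb5+ < Sn4+ (both 46 e⁻, Z=51>50); Sn4+ < In3+ (both 46 e⁻, Z=50>49); In3+ < Cd2+ (both 46 e⁻, Z=49>48); Cd2+ < Hg2+ (same group, period 5 vs 6); Hg2+ < Au+ (both 78 e⁻, Z=80>79).
Full ascending order: Sb5+ < Sn4+ < In3+ < Cd2+ < Hg2+ < Au+. Counting from the largest, position 2 is Hg2+.

Hg2+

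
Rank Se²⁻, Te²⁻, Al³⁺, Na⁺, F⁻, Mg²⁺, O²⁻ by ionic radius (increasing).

Al³⁺ < Mg²⁺ < Na⁺ < F⁻ < O²⁻ < Se²⁻ < Te²⁻

Electron counts and nuclear charges: Al³⁺: 10 e⁻, Z=13, Mg²⁺: 10 e⁻, Z=12, Na⁺: 10 e⁻, Z=11, F⁻: 10 e⁻, Z=9, O²⁻: 10 e⁻, Z=8, Se²⁻: 36 e⁻, Z=34, Te²⁻: 54 e⁻, Z=52. Al³⁺ < Mg²⁺ (isoelectronic, higher Z=13 is smaller); Mg²⁺ < Na⁺ (isoelectronic, higher Z=12 is smaller); Na⁺ < F⁻ (isoelectronic, higher Z=11 is smaller); F⁻ < O²⁻ (both 10 e⁻, Z=9>8); O²⁻ < Se²⁻ (same group, period 2 vs 4); Se²⁻ < Te²⁻ (same group, 1 shell fewer).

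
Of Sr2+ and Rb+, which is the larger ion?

Isoelectronic series (36 e⁻ each). Size is set by nuclear charge: more protons means a smaller ion. Sr2+ (Z=38), Rb+ (Z=37).

Rb+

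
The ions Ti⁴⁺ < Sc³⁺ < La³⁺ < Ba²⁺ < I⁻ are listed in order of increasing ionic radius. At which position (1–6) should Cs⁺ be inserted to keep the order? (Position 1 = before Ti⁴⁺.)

5

First list Z and electron count for each: Ti⁴⁺ (Z=22, 18 e⁻), Sc³⁺ (Z=21, 18 e⁻), La³⁺ (Z=57, 54 e⁻), Ba²⁺ (Z=56, 54 e⁻), Cs⁺ (Z=55, 54 e⁻), I⁻ (Z=53, 54 e⁻). Ti⁴⁺ < Sc³⁺ (both 18 e⁻, Z=22>21); Sc³⁺ < La³⁺ (same group, 2 shells fewer); La³⁺ < Ba²⁺ (both 54 e⁻, Z=57>56); Ba²⁺ < Cs⁺ (both 54 e⁻, Z=56>55); Cs⁺ < I⁻ (isoelectronic, higher Z=55 is smaller).
Merged order: Ti⁴⁺ < Sc³⁺ < La³⁺ < Ba²⁺ < Cs⁺ < I⁻ — Cs⁺ is number 5.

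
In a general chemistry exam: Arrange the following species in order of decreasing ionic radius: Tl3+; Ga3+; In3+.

Tl3+ > In3+ > Ga3+

All are in the same group with charge +3. Radius grows down the group as n (the outermost shell) increases.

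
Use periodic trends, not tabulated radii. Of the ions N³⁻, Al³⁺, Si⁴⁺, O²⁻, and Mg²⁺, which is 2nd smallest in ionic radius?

Isoelectronic series (10 e⁻ each). Size is set by nuclear charge: more protons means a smaller ion. Si⁴⁺ (Z=14), Al³⁺ (Z=13), Mg²⁺ (Z=12), O²⁻ (Z=8), N³⁻ (Z=7).
That gives Si⁴⁺ < Al³⁺ < Mg²⁺ < O²⁻ < N³⁻. From the smallest end, number 2 is Al³⁺.

Al³⁺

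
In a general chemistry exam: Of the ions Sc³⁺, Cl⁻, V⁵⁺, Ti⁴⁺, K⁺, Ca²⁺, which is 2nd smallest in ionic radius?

Isoelectronic series (18 e⁻ each). Size is set by nuclear charge: more protons means a smaller ion. V⁵⁺ (Z=23), Ti⁴⁺ (Z=22), Sc³⁺ (Z=21), Ca²⁺ (Z=20), K⁺ (Z=19), Cl⁻ (Z=17).
Full ascending order: V⁵⁺ < Ti⁴⁺ < Sc³⁺ < Ca²⁺ < K⁺ < Cl⁻. Counting from the smallest, position 2 is Ti⁴⁺.

Ti⁴⁺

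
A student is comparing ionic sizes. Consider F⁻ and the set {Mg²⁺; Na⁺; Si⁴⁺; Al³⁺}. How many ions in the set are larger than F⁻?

Isoelectronic series (10 e⁻ each). Size is set by nuclear charge: more protons means a smaller ion. Si⁴⁺ (Z=14), Al³⁺ (Z=13), Mg²⁺ (Z=12), Na⁺ (Z=11), F⁻ (Z=9).
Relative to F⁻, the ions that are larger are none. So 0 are larger.

0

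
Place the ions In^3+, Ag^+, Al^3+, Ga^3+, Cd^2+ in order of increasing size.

Al^3+: 10 e⁻, Z=13, Ga^3+: 28 e⁻, Z=31, In^3+: 46 e⁻, Z=49, Cd^2+: 46 e⁻, Z=48, Ag^+: 46 e⁻, Z=47. Al^3+ < Ga^3+ (same group, 1 shell fewer); Ga^3+ < In^3+ (same group, period 4 vs 5); In^3+ < Cd^2+ (isoelectronic, higher Z=49 is smaller); Cd^2+ < Ag^+ (isoelectronic, higher Z=48 is smaller).

Al^3+ < Ga^3+ < In^3+ < Cd^2+ < Ag^+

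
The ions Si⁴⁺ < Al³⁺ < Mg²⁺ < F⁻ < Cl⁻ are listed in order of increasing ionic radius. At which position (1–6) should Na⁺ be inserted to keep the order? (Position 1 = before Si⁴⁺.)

Si⁴⁺ has 10 e⁻ (Z=14), Al³⁺ has 10 e⁻ (Z=13), Mg²⁺ has 10 e⁻ (Z=12), Na⁺ has 10 e⁻ (Z=11), F⁻ has 10 e⁻ (Z=9), Cl⁻ has 18 e⁻ (Z=17). Si⁴⁺ < Al³⁺ (both 10 e⁻, Z=14>13); Al³⁺ < Mg²⁺ (isoelectronic, higher Z=13 is smaller); Mg²⁺ < Na⁺ (isoelectronic, higher Z=12 is smaller); Na⁺ < F⁻ (isoelectronic, higher Z=11 is smaller); F⁻ < Cl⁻ (same group, 1 shell fewer).
Merged order: Si⁴⁺ < Al³⁺ < Mg²⁺ < Na⁺ < F⁻ < Cl⁻ — Na⁺ is number 4.

4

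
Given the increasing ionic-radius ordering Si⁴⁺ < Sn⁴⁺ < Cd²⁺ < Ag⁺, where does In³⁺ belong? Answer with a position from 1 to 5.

First list Z and electron count for each: Si⁴⁺ (Z=14, 10 e⁻), Sn⁴⁺ (Z=50, 46 e⁻), In³⁺ (Z=49, 46 e⁻), Cd²⁺ (Z=48, 46 e⁻), Ag⁺ (Z=47, 46 e⁻). Si⁴⁺ < Sn⁴⁺ (same group, 2 shells fewer); Sn⁴⁺ < In³⁺ (both 46 e⁻, Z=50>49); In³⁺ < Cd²⁺ (isoelectronic, higher Z=49 is smaller); Cd²⁺ < Ag⁺ (isoelectronic, higher Z=48 is smaller).
Merged order: Si⁴⁺ < Sn⁴⁺ < In³⁺ < Cd²⁺ < Ag⁺ — In³⁺ is number 3.

3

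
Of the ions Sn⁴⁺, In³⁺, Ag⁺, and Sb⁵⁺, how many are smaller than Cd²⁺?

3

All of these have 46 electrons (isoelectronic). With the same electron cloud, the ion with the most protons pulls it in tightest. Nuclear charges: Sb⁵⁺ (Z=51), Sn⁴⁺ (Z=50), In³⁺ (Z=49), Cd²⁺ (Z=48), Ag⁺ (Z=47). Highest Z is smallest.
Ordering all of them (including Cd²⁺) by radius gives Sb⁵⁺ < Sn⁴⁺ < In³⁺ < Cd²⁺ < Ag⁺. That's 3.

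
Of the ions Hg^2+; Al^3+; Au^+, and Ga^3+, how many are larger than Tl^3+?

2

Electron counts and nuclear charges: Al^3+ has 10 e⁻ (Z=13), Ga^3+ has 28 e⁻ (Z=31), Tl^3+ has 78 e⁻ (Z=81), Hg^2+ has 78 e⁻ (Z=80), Au^+ has 78 e⁻ (Z=79). Al^3+ < Ga^3+ (same group, period 3 vs 4); Ga^3+ < Tl^3+ (same group, 2 shells fewer); Tl^3+ < Hg^2+ (both 78 e⁻, Z=81>80); Hg^2+ < Au^+ (isoelectronic, higher Z=80 is smaller).
Placing each against Tl^3+: smaller — Al^3+, Ga^3+; larger — Hg^2+, Au^+. So 2 are larger.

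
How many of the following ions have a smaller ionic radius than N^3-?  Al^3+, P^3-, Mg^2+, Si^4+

Si^4+ (Z=14, 10 e⁻), Al^3+ (Z=13, 10 e⁻), Mg^2+ (Z=12, 10 e⁻), N^3- (Z=7, 10 e⁻), P^3- (Z=15, 18 e⁻). Si^4+ < Al^3+ (both 10 e⁻, Z=14>13); Al^3+ < Mg^2+ (isoelectronic, higher Z=13 is smaller); Mg^2+ < N^3- (both 10 e⁻, Z=12>7); N^3- < P^3- (same group, period 2 vs 3).
Placing each against N^3-: smaller — Si^4+, Al^3+, Mg^2+; larger — P^3-. So 3 are smaller.

3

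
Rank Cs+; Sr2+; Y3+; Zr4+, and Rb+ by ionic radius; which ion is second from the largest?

Tabulating Z and e⁻: Zr4+: 36 e⁻, Z=40, Y3+: 36 e⁻, Z=39, Sr2+: 36 e⁻, Z=38, Rb+: 36 e⁻, Z=37, Cs+: 54 e⁻, Z=55. Zr4+ < Y3+ (isoelectronic, higher Z=40 is smaller); Y3+ < Sr2+ (both 36 e⁻, Z=39>38); Sr2+ < Rb+ (isoelectronic, higher Z=38 is smaller); Rb+ < Cs+ (same group, 1 shell fewer).
Ordering: Zr4+ < Y3+ < Sr2+ < Rb+ < Cs+. The second largest is Rb+.

Rb+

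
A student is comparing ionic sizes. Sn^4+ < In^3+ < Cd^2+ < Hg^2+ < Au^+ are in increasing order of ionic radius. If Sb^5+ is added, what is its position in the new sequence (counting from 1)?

1

Tabulating Z and e⁻: Sb^5+ (Z=51, 46 e⁻), Sn^4+ (Z=50, 46 e⁻), In^3+ (Z=49, 46 e⁻), Cd^2+ (Z=48, 46 e⁻), Hg^2+ (Z=80, 78 e⁻), Au^+ (Z=79, 78 e⁻). Sb^5+ < Sn^4+ (isoelectronic, higher Z=51 is smaller); Sn^4+ < In^3+ (both 46 e⁻, Z=50>49); In^3+ < Cd^2+ (isoelectronic, higher Z=49 is smaller); Cd^2+ < Hg^2+ (same group, period 5 vs 6); Hg^2+ < Au^+ (both 78 e⁻, Z=80>79).
Merged order: Sb^5+ < Sn^4+ < In^3+ < Cd^2+ < Hg^2+ < Au^+ — Sb^5+ is number 1.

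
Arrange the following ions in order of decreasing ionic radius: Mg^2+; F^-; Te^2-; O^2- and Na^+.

Te^2- > O^2- > F^- > Na^+ > Mg^2+

Tabulating Z and e⁻: Mg^2+ (Z=12, 10 e⁻), Na^+ (Z=11, 10 e⁻), F^- (Z=9, 10 e⁻), O^2- (Z=8, 10 e⁻), Te^2- (Z=52, 54 e⁻). Mg^2+ < Na^+ (both 10 e⁻, Z=12>11); Na^+ < F^- (isoelectronic, higher Z=11 is smaller); F^- < O^2- (both 10 e⁻, Z=9>8); O^2- < Te^2- (same group, 3 shells fewer).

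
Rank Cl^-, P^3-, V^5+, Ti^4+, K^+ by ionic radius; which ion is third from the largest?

These species are isoelectronic with 18 electrons. The only difference is the number of protons: V^5+ (Z=23), Ti^4+ (Z=22), K^+ (Z=19), Cl^- (Z=17), P^3- (Z=15). The strongest nuclear pull (V^5+) gives the smallest ion.
So the order is V^5+ < Ti^4+ < K^+ < Cl^- < P^3-; the 3rd-largest ion is K^+.

K^+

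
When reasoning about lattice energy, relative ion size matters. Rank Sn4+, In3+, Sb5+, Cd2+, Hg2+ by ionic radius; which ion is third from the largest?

Electron counts and nuclear charges: Sb5+: 46 e⁻, Z=51, Sn4+: 46 e⁻, Z=50, In3+: 46 e⁻, Z=49, Cd2+: 46 e⁻, Z=48, Hg2+: 78 e⁻, Z=80. Sb5+ < Sn4+ (isoelectronic, higher Z=51 is smaller); Sn4+ < In3+ (both 46 e⁻, Z=50>49); In3+ < Cd2+ (isoelectronic, higher Z=49 is smaller); Cd2+ < Hg2+ (same group, 1 shell fewer).
Ordering: Sb5+ < Sn4+ < In3+ < Cd2+ < Hg2+. The third largest is In3+.

In3+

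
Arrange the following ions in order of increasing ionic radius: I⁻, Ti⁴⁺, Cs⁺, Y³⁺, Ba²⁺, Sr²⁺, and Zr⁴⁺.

Ti⁴⁺ < Zr⁴⁺ < Y³⁺ < Sr²⁺ < Ba²⁺ < Cs⁺ < I⁻

First list Z and electron count for each: Ti⁴⁺ (Z=22, 18 e⁻), Zr⁴⁺ (Z=40, 36 e⁻), Y³⁺ (Z=39, 36 e⁻), Sr²⁺ (Z=38, 36 e⁻), Ba²⁺ (Z=56, 54 e⁻), Cs⁺ (Z=55, 54 e⁻), I⁻ (Z=53, 54 e⁻). Ti⁴⁺ < Zr⁴⁺ (same group, 1 shell fewer); Zr⁴⁺ < Y³⁺ (isoelectronic, higher Z=40 is smaller); Y³⁺ < Sr²⁺ (isoelectronic, higher Z=39 is smaller); Sr²⁺ < Ba²⁺ (same group, period 5 vs 6); Ba²⁺ < Cs⁺ (isoelectronic, higher Z=56 is smaller); Cs⁺ < I⁻ (both 54 e⁻, Z=55>53).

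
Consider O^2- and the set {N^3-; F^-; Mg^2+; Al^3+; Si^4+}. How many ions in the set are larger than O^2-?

Each ion has 10 electrons. The ranking follows nuclear charge in reverse — greater Z gives a smaller radius. Si^4+ (Z=14), Al^3+ (Z=13), Mg^2+ (Z=12), F^- (Z=9), O^2- (Z=8), N^3- (Z=7).
Placing each against O^2-: smaller — Si^4+, Al^3+, Mg^2+, F^-; larger — N^3-. Count: 1.

1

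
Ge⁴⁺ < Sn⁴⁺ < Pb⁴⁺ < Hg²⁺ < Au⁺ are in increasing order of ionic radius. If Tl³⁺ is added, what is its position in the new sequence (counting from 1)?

Ge⁴⁺ (Z=32, 28 e⁻), Sn⁴⁺ (Z=50, 46 e⁻), Pb⁴⁺ (Z=82, 78 e⁻), Tl³⁺ (Z=81, 78 e⁻), Hg²⁺ (Z=80, 78 e⁻), Au⁺ (Z=79, 78 e⁻). Ge⁴⁺ < Sn⁴⁺ (same group, period 4 vs 5); Sn⁴⁺ < Pb⁴⁺ (same group, 1 shell fewer); Pb⁴⁺ < Tl³⁺ (isoelectronic, higher Z=82 is smaller); Tl³⁺ < Hg²⁺ (both 78 e⁻, Z=81>80); Hg²⁺ < Au⁺ (isoelectronic, higher Z=80 is smaller).
Merged order: Ge⁴⁺ < Sn⁴⁺ < Pb⁴⁺ < Tl³⁺ < Hg²⁺ < Au⁺ — Tl³⁺ is number 4.

4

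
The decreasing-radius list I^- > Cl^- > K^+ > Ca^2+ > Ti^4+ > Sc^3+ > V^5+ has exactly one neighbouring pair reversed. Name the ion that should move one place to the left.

Check each adjacent pair. Ti^4+ and Sc^3+ are reversed: they are isoelectronic (18 e⁻) and Ti has more protons than Sc (22 vs 21), making Ti^4+ smaller. No other neighbouring pair contradicts the periodic trends, so Sc^3+ is the ion listed too late.

Sc^3+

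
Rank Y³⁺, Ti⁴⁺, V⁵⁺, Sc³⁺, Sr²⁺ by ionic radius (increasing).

Tabulating Z and e⁻: V⁵⁺ (Z=23, 18 e⁻), Ti⁴⁺ (Z=22, 18 e⁻), Sc³⁺ (Z=21, 18 e⁻), Y³⁺ (Z=39, 36 e⁻), Sr²⁺ (Z=38, 36 e⁻). V⁵⁺ < Ti⁴⁺ (both 18 e⁻, Z=23>22); Ti⁴⁺ < Sc³⁺ (isoelectronic, higher Z=22 is smaller); Sc³⁺ < Y³⁺ (same group, 1 shell fewer); Y³⁺ < Sr²⁺ (isoelectronic, higher Z=39 is smaller).

V⁵⁺ < Ti⁴⁺ < Sc³⁺ < Y³⁺ < Sr²⁺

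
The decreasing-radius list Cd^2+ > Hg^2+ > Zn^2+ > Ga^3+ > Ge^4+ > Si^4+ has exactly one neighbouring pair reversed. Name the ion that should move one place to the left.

Compare adjacent ions: same group and charge — period 5 sits above period 6, so Cd^2+ is smaller — yet in this decreasing list Cd^2+ sits before Hg^2+. Nothing else is reversed, so Hg^2+ should move one place to the left.

Hg^2+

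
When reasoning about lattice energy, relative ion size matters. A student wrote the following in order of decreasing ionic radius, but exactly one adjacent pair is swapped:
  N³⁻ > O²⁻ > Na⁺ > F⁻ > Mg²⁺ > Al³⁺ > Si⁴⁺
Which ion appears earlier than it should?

Check each adjacent pair. Na⁺ and F⁻ are reversed: they are isoelectronic (10 e⁻) and Na has more protons than F (11 vs 9), making Na⁺ smaller. No other neighbouring pair contradicts the periodic trends, so Na⁺ is the ion listed too early.

Na⁺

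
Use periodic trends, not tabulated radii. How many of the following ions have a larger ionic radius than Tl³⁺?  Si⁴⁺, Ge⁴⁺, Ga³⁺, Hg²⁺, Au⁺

First list Z and electron count for each: Si⁴⁺: 10 e⁻, Z=14, Ge⁴⁺: 28 e⁻, Z=32, Ga³⁺: 28 e⁻, Z=31, Tl³⁺: 78 e⁻, Z=81, Hg²⁺: 78 e⁻, Z=80, Au⁺: 78 e⁻, Z=79. Si⁴⁺ < Ge⁴⁺ (same group, period 3 vs 4); Ge⁴⁺ < Ga³⁺ (both 28 e⁻, Z=32>31); Ga³⁺ < Tl³⁺ (same group, period 4 vs 6); Tl³⁺ < Hg²⁺ (both 78 e⁻, Z=81>80); Hg²⁺ < Au⁺ (both 78 e⁻, Z=80>79).
Overall: Si⁴⁺ < Ge⁴⁺ < Ga³⁺ < Tl³⁺ < Hg²⁺ < Au⁺. Tl³⁺ has 3 below it and 2 above. That's 2.

2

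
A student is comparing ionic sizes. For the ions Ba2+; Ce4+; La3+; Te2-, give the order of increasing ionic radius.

All of these have 54 electrons (isoelectronic). With the same electron cloud, the ion with the most protons pulls it in tightest. Nuclear charges: Ce4+ (Z=58), La3+ (Z=57), Ba2+ (Z=56), Te2- (Z=52). Highest Z is smallest.

Ce4+ < La3+ < Ba2+ < Te2-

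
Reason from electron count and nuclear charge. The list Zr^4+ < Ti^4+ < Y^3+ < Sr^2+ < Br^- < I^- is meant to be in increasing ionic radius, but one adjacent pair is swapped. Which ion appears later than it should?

The pair Zr^4+, Ti^4+ is the wrong way round — Ti^4+ and Zr^4+ are in one column with the same charge; the lighter period-4 ion has one fewer shell and is smaller. All other adjacent pairs agree with periodic trends, so Ti^4+ is the misplaced ion.

Ti^4+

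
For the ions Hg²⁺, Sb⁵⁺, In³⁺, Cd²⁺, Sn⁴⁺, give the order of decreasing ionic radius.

Hg²⁺ > Cd²⁺ > In³⁺ > Sn⁴⁺ > Sb⁵⁺

First list Z and electron count for each: Sb⁵⁺: 46 e⁻, Z=51, Sn⁴⁺: 46 e⁻, Z=50, In³⁺: 46 e⁻, Z=49, Cd²⁺: 46 e⁻, Z=48, Hg²⁺: 78 e⁻, Z=80. Sb⁵⁺ < Sn⁴⁺ (both 46 e⁻, Z=51>50); Sn⁴⁺ < In³⁺ (isoelectronic, higher Z=50 is smaller); In³⁺ < Cd²⁺ (isoelectronic, higher Z=49 is smaller); Cd²⁺ < Hg²⁺ (same group, 1 shell fewer).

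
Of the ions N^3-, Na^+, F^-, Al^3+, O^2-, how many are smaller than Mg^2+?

1

All of these have 10 electrons (isoelectronic). With the same electron cloud, the ion with the most protons pulls it in tightest. Nuclear charges: Al^3+ (Z=13), Mg^2+ (Z=12), Na^+ (Z=11), F^- (Z=9), O^2- (Z=8), N^3- (Z=7). Highest Z is smallest.
Ordering all of them (including Mg^2+) by radius gives Al^3+ < Mg^2+ < Na^+ < F^- < O^2- < N^3-. So 1 is smaller.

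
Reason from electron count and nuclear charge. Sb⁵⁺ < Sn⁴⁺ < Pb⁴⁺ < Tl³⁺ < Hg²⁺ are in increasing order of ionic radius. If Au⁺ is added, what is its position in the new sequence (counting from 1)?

6

Work out protons and electrons: Sb⁵⁺ (Z=51, 46 e⁻), Sn⁴⁺ (Z=50, 46 e⁻), Pb⁴⁺ (Z=82, 78 e⁻), Tl³⁺ (Z=81, 78 e⁻), Hg²⁺ (Z=80, 78 e⁻), Au⁺ (Z=79, 78 e⁻). Sb⁵⁺ < Sn⁴⁺ (both 46 e⁻, Z=51>50); Sn⁴⁺ < Pb⁴⁺ (same group, 1 shell fewer); Pb⁴⁺ < Tl³⁺ (isoelectronic, higher Z=82 is smaller); Tl³⁺ < Hg²⁺ (both 78 e⁻, Z=81>80); Hg²⁺ < Au⁺ (both 78 e⁻, Z=80>79).
Putting Au⁺ in gives Sb⁵⁺ < Sn⁴⁺ < Pb⁴⁺ < Tl³⁺ < Hg²⁺ < Au⁺; it lands at slot 6.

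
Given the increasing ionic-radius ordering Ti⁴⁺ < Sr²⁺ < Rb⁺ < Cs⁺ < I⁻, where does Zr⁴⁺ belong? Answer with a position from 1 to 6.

First list Z and electron count for each: Ti⁴⁺: 18 e⁻, Z=22, Zr⁴⁺: 36 e⁻, Z=40, Sr²⁺: 36 e⁻, Z=38, Rb⁺: 36 e⁻, Z=37, Cs⁺: 54 e⁻, Z=55, I⁻: 54 e⁻, Z=53. Ti⁴⁺ < Zr⁴⁺ (same group, 1 shell fewer); Zr⁴⁺ < Sr²⁺ (isoelectronic, higher Z=40 is smaller); Sr²⁺ < Rb⁺ (isoelectronic, higher Z=38 is smaller); Rb⁺ < Cs⁺ (same group, period 5 vs 6); Cs⁺ < I⁻ (both 54 e⁻, Z=55>53).
Merged order: Ti⁴⁺ < Zr⁴⁺ < Sr²⁺ < Rb⁺ < Cs⁺ < I⁻ — Zr⁴⁺ is number 2.

2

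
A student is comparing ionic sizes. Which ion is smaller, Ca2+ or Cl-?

These species are isoelectronic with 18 electrons. The only difference is the number of protons: Ca2+ (Z=20), Cl- (Z=17). The strongest nuclear pull (Ca2+) gives the smallest ion.

Ca2+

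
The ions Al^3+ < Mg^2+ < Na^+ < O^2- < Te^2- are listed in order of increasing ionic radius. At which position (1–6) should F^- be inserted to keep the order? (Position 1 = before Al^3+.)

First list Z and electron count for each: Al^3+: 10 e⁻, Z=13, Mg^2+: 10 e⁻, Z=12, Na^+: 10 e⁻, Z=11, F^-: 10 e⁻, Z=9, O^2-: 10 e⁻, Z=8, Te^2-: 54 e⁻, Z=52. Al^3+ < Mg^2+ (isoelectronic, higher Z=13 is smaller); Mg^2+ < Na^+ (isoelectronic, higher Z=12 is smaller); Na^+ < F^- (isoelectronic, higher Z=11 is smaller); F^- < O^2- (both 10 e⁻, Z=9>8); O^2- < Te^2- (same group, period 2 vs 5).
With F^- included the full order is Al^3+ < Mg^2+ < Na^+ < F^- < O^2- < Te^2-, so it takes position 4.

4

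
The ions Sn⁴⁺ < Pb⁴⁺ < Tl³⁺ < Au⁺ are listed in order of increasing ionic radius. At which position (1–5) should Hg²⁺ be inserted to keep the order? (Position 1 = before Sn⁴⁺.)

4

First list Z and electron count for each: Sn⁴⁺ has 46 e⁻ (Z=50), Pb⁴⁺ has 78 e⁻ (Z=82), Tl³⁺ has 78 e⁻ (Z=81), Hg²⁺ has 78 e⁻ (Z=80), Au⁺ has 78 e⁻ (Z=79). Sn⁴⁺ < Pb⁴⁺ (same group, 1 shell fewer); Pb⁴⁺ < Tl³⁺ (both 78 e⁻, Z=82>81); Tl³⁺ < Hg²⁺ (isoelectronic, higher Z=81 is smaller); Hg²⁺ < Au⁺ (isoelectronic, higher Z=80 is smaller).
With Hg²⁺ included the full order is Sn⁴⁺ < Pb⁴⁺ < Tl³⁺ < Hg²⁺ < Au⁺, so it takes position 4.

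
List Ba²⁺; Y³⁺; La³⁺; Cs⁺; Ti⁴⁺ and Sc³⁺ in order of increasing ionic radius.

Ti⁴⁺ < Sc³⁺ < Y³⁺ < La³⁺ < Ba²⁺ < Cs⁺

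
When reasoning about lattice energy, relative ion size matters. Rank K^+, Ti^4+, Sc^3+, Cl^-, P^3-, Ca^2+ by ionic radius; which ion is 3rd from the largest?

Isoelectronic series (18 e⁻ each). Size is set by nuclear charge: more protons means a smaller ion. Ti^4+ (Z=22), Sc^3+ (Z=21), Ca^2+ (Z=20), K^+ (Z=19), Cl^- (Z=17), P^3- (Z=15).
That gives Ti^4+ < Sc^3+ < Ca^2+ < K^+ < Cl^- < P^3-. From the largest end, number 3 is K^+.

K^+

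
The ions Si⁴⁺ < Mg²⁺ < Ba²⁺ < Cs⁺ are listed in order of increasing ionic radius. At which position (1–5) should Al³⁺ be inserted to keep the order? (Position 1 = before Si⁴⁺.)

Work out protons and electrons: Si⁴⁺ has 10 e⁻ (Z=14), Al³⁺ has 10 e⁻ (Z=13), Mg²⁺ has 10 e⁻ (Z=12), Ba²⁺ has 54 e⁻ (Z=56), Cs⁺ has 54 e⁻ (Z=55). Si⁴⁺ < Al³⁺ (both 10 e⁻, Z=14>13); Al³⁺ < Mg²⁺ (isoelectronic, higher Z=13 is smaller); Mg²⁺ < Ba²⁺ (same group, period 3 vs 6); Ba²⁺ < Cs⁺ (isoelectronic, higher Z=56 is smaller).
Merged order: Si⁴⁺ < Al³⁺ < Mg²⁺ < Ba²⁺ < Cs⁺ — Al³⁺ is number 2.

2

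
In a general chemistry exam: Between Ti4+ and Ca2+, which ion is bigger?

Ca2+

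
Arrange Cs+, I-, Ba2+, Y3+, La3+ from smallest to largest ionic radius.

Tabulating Z and e⁻: Y3+ (Z=39, 36 e⁻), La3+ (Z=57, 54 e⁻), Ba2+ (Z=56, 54 e⁻), Cs+ (Z=55, 54 e⁻), I- (Z=53, 54 e⁻). Y3+ < La3+ (same group, 1 shell fewer); La3+ < Ba2+ (both 54 e⁻, Z=57>56); Ba2+ < Cs+ (isoelectronic, higher Z=56 is smaller); Cs+ < I- (both 54 e⁻, Z=55>53).

Y3+ < La3+ < Ba2+ < Cs+ < I-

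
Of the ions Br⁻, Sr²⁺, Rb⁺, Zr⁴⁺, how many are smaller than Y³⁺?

All of these have 36 electrons (isoelectronic). With the same electron cloud, the ion with the most protons pulls it in tightest. Nuclear charges: Zr⁴⁺ (Z=40), Y³⁺ (Z=39), Sr²⁺ (Z=38), Rb⁺ (Z=37), Br⁻ (Z=35). Highest Z is smallest.
Placing each against Y³⁺: smaller — Zr⁴⁺; larger — Sr²⁺, Rb⁺, Br⁻. Count: 1.

1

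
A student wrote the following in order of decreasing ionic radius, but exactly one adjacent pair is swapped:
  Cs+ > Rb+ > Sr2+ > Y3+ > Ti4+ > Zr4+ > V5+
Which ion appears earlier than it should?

Check each adjacent pair. Ti4+ and Zr4+ are reversed: Ti4+ and Zr4+ are in one column with the same charge; the lighter period-4 ion has one fewer shell and is smaller. No other neighbouring pair contradicts the periodic trends, so Ti4+ is the ion listed too early.

Ti4+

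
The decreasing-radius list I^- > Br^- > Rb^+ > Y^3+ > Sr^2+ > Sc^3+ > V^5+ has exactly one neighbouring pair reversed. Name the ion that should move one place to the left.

Sr^2+

Scanning neighbour by neighbour, only Y^3+/Sr^2+ violates a trend: they are isoelectronic (36 e⁻) and Y has more protons than Sr (39 vs 38), making Y^3+ smaller. That makes Sr^2+ the one sitting a position late relative to where it belongs.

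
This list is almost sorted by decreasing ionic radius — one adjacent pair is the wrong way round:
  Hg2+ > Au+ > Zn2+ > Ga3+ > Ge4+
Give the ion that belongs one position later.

Hg2+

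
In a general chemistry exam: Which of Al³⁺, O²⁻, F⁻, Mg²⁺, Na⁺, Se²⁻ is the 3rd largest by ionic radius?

Work out protons and electrons: Al³⁺ (Z=13, 10 e⁻), Mg²⁺ (Z=12, 10 e⁻), Na⁺ (Z=11, 10 e⁻), F⁻ (Z=9, 10 e⁻), O²⁻ (Z=8, 10 e⁻), Se²⁻ (Z=34, 36 e⁻). Al³⁺ < Mg²⁺ (both 10 e⁻, Z=13>12); Mg²⁺ < Na⁺ (isoelectronic, higher Z=12 is smaller); Na⁺ < F⁻ (isoelectronic, higher Z=11 is smaller); F⁻ < O²⁻ (both 10 e⁻, Z=9>8); O²⁻ < Se²⁻ (same group, period 2 vs 4).
Full ascending order: Al³⁺ < Mg²⁺ < Na⁺ < F⁻ < O²⁻ < Se²⁻. Counting from the largest, position 3 is F⁻.

F⁻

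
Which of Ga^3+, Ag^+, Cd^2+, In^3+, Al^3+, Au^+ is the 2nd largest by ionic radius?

Ag^+

First list Z and electron count for each: Al^3+: 10 e⁻, Z=13, Ga^3+: 28 e⁻, Z=31, In^3+: 46 e⁻, Z=49, Cd^2+: 46 e⁻, Z=48, Ag^+: 46 e⁻, Z=47, Au^+: 78 e⁻, Z=79. Al^3+ < Ga^3+ (same group, 1 shell fewer); Ga^3+ < In^3+ (same group, period 4 vs 5); In^3+ < Cd^2+ (isoelectronic, higher Z=49 is smaller); Cd^2+ < Ag^+ (both 46 e⁻, Z=48>47); Ag^+ < Au^+ (same group, 1 shell fewer).
Full ascending order: Al^3+ < Ga^3+ < In^3+ < Cd^2+ < Ag^+ < Au^+. Counting from the largest, position 2 is Ag^+.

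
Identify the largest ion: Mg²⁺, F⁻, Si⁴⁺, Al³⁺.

F⁻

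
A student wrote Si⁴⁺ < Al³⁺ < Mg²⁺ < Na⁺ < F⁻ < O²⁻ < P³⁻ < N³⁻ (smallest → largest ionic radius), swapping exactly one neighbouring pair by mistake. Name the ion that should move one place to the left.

N³⁻

Compare adjacent ions: same group and charge — period 2 sits above period 3, so N³⁻ is smaller — yet in this increasing list P³⁻ sits before N³⁻. Nothing else is reversed, so N³⁻ should move one place to the left.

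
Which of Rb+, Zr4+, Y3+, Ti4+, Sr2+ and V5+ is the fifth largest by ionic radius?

Ti4+

Electron counts and nuclear charges: V5+ (Z=23, 18 e⁻), Ti4+ (Z=22, 18 e⁻), Zr4+ (Z=40, 36 e⁻), Y3+ (Z=39, 36 e⁻), Sr2+ (Z=38, 36 e⁻), Rb+ (Z=37, 36 e⁻). V5+ < Ti4+ (isoelectronic, higher Z=23 is smaller); Ti4+ < Zr4+ (same group, period 4 vs 5); Zr4+ < Y3+ (both 36 e⁻, Z=40>39); Y3+ < Sr2+ (both 36 e⁻, Z=39>38); Sr2+ < Rb+ (isoelectronic, higher Z=38 is smaller).
Full ascending order: V5+ < Ti4+ < Zr4+ < Y3+ < Sr2+ < Rb+. Counting from the largest, position 5 is Ti4+.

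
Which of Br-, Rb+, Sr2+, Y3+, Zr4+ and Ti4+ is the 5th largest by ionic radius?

Zr4+

Work out protons and electrons: Ti4+ (Z=22, 18 e⁻), Zr4+ (Z=40, 36 e⁻), Y3+ (Z=39, 36 e⁻), Sr2+ (Z=38, 36 e⁻), Rb+ (Z=37, 36 e⁻), Br- (Z=35, 36 e⁻). Ti4+ < Zr4+ (same group, 1 shell fewer); Zr4+ < Y3+ (isoelectronic, higher Z=40 is smaller); Y3+ < Sr2+ (isoelectronic, higher Z=39 is smaller); Sr2+ < Rb+ (isoelectronic, higher Z=38 is smaller); Rb+ < Br- (isoelectronic, higher Z=37 is smaller).
Ordering: Ti4+ < Zr4+ < Y3+ < Sr2+ < Rb+ < Br-. The 5th largest is Zr4+.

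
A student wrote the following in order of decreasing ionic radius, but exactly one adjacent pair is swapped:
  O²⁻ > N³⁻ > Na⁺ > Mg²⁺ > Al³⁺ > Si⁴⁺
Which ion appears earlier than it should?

O²⁻

Compare adjacent ions: O²⁻ and N³⁻ share 10 electrons; the higher nuclear charge on O (Z=8) contracts it more, so O²⁻ < N³⁻ — yet in this decreasing list O²⁻ sits before N³⁻. Nothing else is reversed, so O²⁻ should move one place to the right.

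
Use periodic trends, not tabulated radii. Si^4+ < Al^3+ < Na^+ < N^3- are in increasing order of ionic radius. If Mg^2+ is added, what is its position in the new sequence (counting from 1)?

These species are isoelectronic with 10 electrons. The only difference is the number of protons: Si^4+ (Z=14), Al^3+ (Z=13), Mg^2+ (Z=12), Na^+ (Z=11), N^3- (Z=7). The strongest nuclear pull (Si^4+) gives the smallest ion.
The complete sequence is Si^4+ < Al^3+ < Mg^2+ < Na^+ < N^3-. Mg^2+ sits at position 3.

3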